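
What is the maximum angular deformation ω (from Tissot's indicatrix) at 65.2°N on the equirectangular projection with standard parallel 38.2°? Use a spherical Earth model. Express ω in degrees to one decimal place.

With standard parallel φ₀ = 38.2°, the equirectangular projection gives x = Rλ cos φ₀, y = Rφ, so h = 1 and k = cos 38.2° / cos φ.
At 65.2°: h = 1.000, k = 1.874; principal scales a = 1.874, b = 1.000.
sin(ω/2) = (a − b)/(a + b) = 0.8735/2.874 = 0.3040, so ω = 2 arcsin(0.3040) ≈ 35.4°.

35.4°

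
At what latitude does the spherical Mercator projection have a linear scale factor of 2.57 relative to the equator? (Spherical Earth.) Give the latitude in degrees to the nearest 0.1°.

67.1°

Mercator scale is k = sec φ = 1/cos φ.
1/cos φ = 2.57  ⇒  cos φ = 0.3891  ⇒  φ = arccos(0.3891) ≈ 67.1°.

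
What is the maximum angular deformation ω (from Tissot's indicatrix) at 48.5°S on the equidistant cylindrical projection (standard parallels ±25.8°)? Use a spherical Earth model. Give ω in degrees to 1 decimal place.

In the equirectangular projection with standard parallel φ₀ = 25.8° (x = Rλ cos φ₀, y = Rφ), meridians are true-scale (h = 1) and the parallel scale is k = cos φ₀ / cos φ.
At 48.5°: h = 1.000, k = 1.359; principal scales a = 1.359, b = 1.000.
sin(ω/2) = (a − b)/(a + b) = 0.3587/2.359 = 0.1521, so ω = 2 arcsin(0.1521) ≈ 17.5°.

17.5°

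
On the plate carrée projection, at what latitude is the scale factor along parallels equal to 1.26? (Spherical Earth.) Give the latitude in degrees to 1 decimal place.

Plate carrée: h = 1, k = sec φ along parallels.
sec φ = 1.26  ⇒  cos φ = 0.7937  ⇒  φ ≈ 37.5°.

37.5°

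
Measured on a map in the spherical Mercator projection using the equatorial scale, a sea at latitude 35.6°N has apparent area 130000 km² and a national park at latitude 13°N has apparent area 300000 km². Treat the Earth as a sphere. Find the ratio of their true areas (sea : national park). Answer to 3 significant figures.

0.302

Since Mercator area scale is 1/cos²φ, the true area equals the apparent area multiplied by cos²φ.
True area of sea: 130000 × cos²(35.6°) = 130000 × 0.6611 = 85950 km².
True area of national park: 300000 × cos²(13°) = 300000 × 0.9494 = 284800 km².
Ratio = 85950 / 284800 ≈ 0.302.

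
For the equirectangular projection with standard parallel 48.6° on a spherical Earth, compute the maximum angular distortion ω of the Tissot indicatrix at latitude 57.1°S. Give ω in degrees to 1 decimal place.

With standard parallel φ₀ = 48.6°, the equirectangular projection gives x = Rλ cos φ₀, y = Rφ, so h = 1 and k = cos 48.6° / cos φ.
At 57.1°: h = 1.000, k = 1.217; principal scales a = 1.217, b = 1.000.
sin(ω/2) = (a − b)/(a + b) = 0.2175/2.217 = 0.09808, so ω = 2 arcsin(0.09808) ≈ 11.3°.

11.3°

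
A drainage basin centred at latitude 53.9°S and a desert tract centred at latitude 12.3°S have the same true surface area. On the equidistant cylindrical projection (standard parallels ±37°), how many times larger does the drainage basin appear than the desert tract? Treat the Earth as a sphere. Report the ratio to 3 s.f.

In the equirectangular projection with standard parallel φ₀ = 37° (x = Rλ cos φ₀, y = Rφ), meridians are true-scale (h = 1) and the parallel scale is k = cos φ₀ / cos φ.
Areal scale at 53.9°: h·k = 1.000 × 1.355 = 1.355.
Areal scale at 12.3°: h·k = 1.000 × 0.8174 = 0.8174.
Ratio = 1.355/0.8174 ≈ 1.66.

1.66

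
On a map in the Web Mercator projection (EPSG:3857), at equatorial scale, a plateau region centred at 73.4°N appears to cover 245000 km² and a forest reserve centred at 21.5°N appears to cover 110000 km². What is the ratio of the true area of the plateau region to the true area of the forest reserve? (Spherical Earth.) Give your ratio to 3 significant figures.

0.210

Since Mercator area scale is 1/cos²φ, the true area equals the apparent area multiplied by cos²φ.
True area of plateau region: 245000 × cos²(73.4°) = 245000 × 0.08162 = 20000 km².
True area of forest reserve: 110000 × cos²(21.5°) = 110000 × 0.8657 = 95220 km².
Ratio = 20000 / 95220 ≈ 0.210.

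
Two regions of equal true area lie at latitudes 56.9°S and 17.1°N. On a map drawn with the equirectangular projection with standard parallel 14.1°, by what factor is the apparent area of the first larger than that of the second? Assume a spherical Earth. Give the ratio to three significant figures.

1.75

In the equirectangular projection with standard parallel φ₀ = 14.1° (x = Rλ cos φ₀, y = Rφ), meridians are true-scale (h = 1) and the parallel scale is k = cos φ₀ / cos φ.
Areal scale at 56.9°: h·k = 1.000 × 1.776 = 1.776.
Areal scale at 17.1°: h·k = 1.000 × 1.015 = 1.015.
Ratio = 1.776/1.015 ≈ 1.75.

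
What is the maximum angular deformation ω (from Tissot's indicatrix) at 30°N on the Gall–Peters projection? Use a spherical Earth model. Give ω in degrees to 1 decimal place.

Gall–Peters is a cylindrical equal-area projection with standard parallels at ±45°. Cylindrical equal-area (φ₀ = 45°): h = cos φ / cos 45° along meridians, k = cos 45° / cos φ along parallels; h·k = 1.
At 30°: h = 1.225, k = 0.8165; principal scales a = 1.225, b = 0.8165.
sin(ω/2) = (a − b)/(a + b) = 0.4082/2.041 = 0.2000, so ω = 2 arcsin(0.2000) ≈ 23.1°.

23.1°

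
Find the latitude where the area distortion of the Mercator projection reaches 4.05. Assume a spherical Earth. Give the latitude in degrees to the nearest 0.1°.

60.2°

Mercator areal scale is sec²φ.
sec²φ = 4.05  ⇒  cos²φ = 0.2469  ⇒  cos φ = 0.4969.
φ = arccos(0.4969) ≈ 60.2°.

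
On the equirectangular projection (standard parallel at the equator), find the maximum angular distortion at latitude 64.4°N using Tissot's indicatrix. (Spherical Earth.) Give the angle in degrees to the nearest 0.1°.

46.7°

Plate carrée maps x = Rλ, y = Rφ. The meridian scale is h = 1 and the parallel scale is k = 1/cos φ = sec φ.
At 64.4°: h = 1.000, k = 2.314; principal scales a = 2.314, b = 1.000.
sin(ω/2) = (a − b)/(a + b) = 1.314/3.314 = 0.3966, so ω = 2 arcsin(0.3966) ≈ 46.7°.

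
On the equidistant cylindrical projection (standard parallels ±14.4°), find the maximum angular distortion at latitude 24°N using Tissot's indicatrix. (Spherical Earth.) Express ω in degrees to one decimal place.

3.4°

In the equirectangular projection with standard parallel φ₀ = 14.4° (x = Rλ cos φ₀, y = Rφ), meridians are true-scale (h = 1) and the parallel scale is k = cos φ₀ / cos φ.
At 24°: h = 1.000, k = 1.060; principal scales a = 1.060, b = 1.000.
sin(ω/2) = (a − b)/(a + b) = 0.06025/2.060 = 0.02924, so ω = 2 arcsin(0.02924) ≈ 3.4°.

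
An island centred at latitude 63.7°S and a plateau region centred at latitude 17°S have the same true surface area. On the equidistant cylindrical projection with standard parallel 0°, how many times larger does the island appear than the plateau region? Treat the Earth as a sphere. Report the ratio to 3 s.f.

2.16

For the equirectangular projection with φ₀ = 0 (plate carrée), h = 1 along meridians and k = sec φ along parallels.
Areal scale at 63.7°: h·k = 1.000 × 2.257 = 2.257.
Areal scale at 17°: h·k = 1.000 × 1.046 = 1.046.
Ratio = 2.257/1.046 ≈ 2.16.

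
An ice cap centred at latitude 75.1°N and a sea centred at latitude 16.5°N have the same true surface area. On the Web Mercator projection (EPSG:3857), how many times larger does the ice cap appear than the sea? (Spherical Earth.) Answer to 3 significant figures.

Mercator areal scale is sec²φ.
At 75.1°: sec²(75.1°) = 1/0.2571² = 15.12.
At 16.5°: sec²(16.5°) = 1/0.9588² = 1.088.
Ratio = 15.12/1.088 = cos²(16.5°)/cos²(75.1°) ≈ 13.9.

13.9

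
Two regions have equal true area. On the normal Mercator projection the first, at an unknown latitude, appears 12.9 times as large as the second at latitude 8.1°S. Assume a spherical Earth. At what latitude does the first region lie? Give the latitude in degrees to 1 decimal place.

74.0°

For equal true areas on Mercator, apparent areas scale as sec²φ, so the ratio is cos²φ₂ / cos²φ₁.
cos²φ₂ / cos²φ₁ = 12.9  ⇒  cos φ₁ = cos 8.1° / √12.9 = 0.9900/3.592 = 0.2756.
φ₁ = arccos(0.2756) ≈ 74.0°.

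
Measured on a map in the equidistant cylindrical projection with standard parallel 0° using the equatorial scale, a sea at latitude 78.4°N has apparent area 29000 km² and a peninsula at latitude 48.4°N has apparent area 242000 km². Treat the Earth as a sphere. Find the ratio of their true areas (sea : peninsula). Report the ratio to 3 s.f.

On the plate carrée, areal scale = h·k = 1 × sec φ, so true area = apparent × cos φ.
True area of sea: 29000 × cos(78.4°) = 29000 × 0.2011 = 5831 km².
True area of peninsula: 242000 × cos(48.4°) = 242000 × 0.6639 = 160700 km².
Ratio = 5831 / 160700 ≈ 0.0363.

0.0363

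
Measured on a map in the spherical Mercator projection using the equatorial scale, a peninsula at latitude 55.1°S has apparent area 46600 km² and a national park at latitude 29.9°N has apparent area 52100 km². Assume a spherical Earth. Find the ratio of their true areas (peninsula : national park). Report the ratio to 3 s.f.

On Mercator the areal scale is sec²φ, so true area = apparent × cos²φ.
True area of peninsula: 46600 × cos²(55.1°) = 46600 × 0.3274 = 15250 km².
True area of national park: 52100 × cos²(29.9°) = 52100 × 0.7515 = 39150 km².
Ratio = 15250 / 39150 ≈ 0.390.

0.390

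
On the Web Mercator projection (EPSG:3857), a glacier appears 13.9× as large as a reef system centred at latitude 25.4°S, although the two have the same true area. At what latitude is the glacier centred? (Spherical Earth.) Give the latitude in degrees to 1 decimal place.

Mercator areal scale is sec²φ, so apparent-area ratio = sec²φ₁ / sec²φ₂ = cos²φ₂ / cos²φ₁.
cos²φ₂ / cos²φ₁ = 13.9  ⇒  cos φ₁ = cos 25.4° / √13.9 = 0.9033/3.728 = 0.2423.
φ₁ = arccos(0.2423) ≈ 76.0°.

76.0°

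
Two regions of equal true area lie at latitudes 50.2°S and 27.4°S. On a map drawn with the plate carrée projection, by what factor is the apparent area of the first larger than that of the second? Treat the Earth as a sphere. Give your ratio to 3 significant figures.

In the plate carrée (x = Rλ, y = Rφ), meridians are true-scale (h = 1) and parallels are stretched by k = sec φ.
Areal scale at 50.2°: h·k = 1.000 × 1.562 = 1.562.
Areal scale at 27.4°: h·k = 1.000 × 1.126 = 1.126.
Ratio = 1.562/1.126 ≈ 1.39.

1.39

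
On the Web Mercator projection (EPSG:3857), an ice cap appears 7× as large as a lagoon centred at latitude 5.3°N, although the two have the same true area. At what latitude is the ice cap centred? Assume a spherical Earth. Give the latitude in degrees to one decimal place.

67.9°

On Mercator, (apparent₁)/(apparent₂) = sec²φ₁ / sec²φ₂ when true areas are equal.
cos²φ₂ / cos²φ₁ = 7  ⇒  cos φ₁ = cos 5.3° / √7 = 0.9957/2.646 = 0.3763.
φ₁ = arccos(0.3763) ≈ 67.9°.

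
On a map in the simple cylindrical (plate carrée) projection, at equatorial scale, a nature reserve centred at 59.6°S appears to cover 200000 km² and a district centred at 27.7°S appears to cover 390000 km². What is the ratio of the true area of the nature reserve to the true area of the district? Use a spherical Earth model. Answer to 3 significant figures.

Plate carrée has h = 1 and k = sec φ, giving areal scale sec φ; true area = (apparent area) · cos φ.
True area of nature reserve: 200000 × cos(59.6°) = 200000 × 0.5060 = 101200 km².
True area of district: 390000 × cos(27.7°) = 390000 × 0.8854 = 345300 km².
Ratio = 101200 / 345300 ≈ 0.293.

0.293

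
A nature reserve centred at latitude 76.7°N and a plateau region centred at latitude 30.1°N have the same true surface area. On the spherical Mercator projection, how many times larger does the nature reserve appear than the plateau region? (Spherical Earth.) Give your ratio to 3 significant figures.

Mercator areal scale is sec²φ.
At 76.7°: sec²(76.7°) = 1/0.2300² = 18.90.
At 30.1°: sec²(30.1°) = 1/0.8652² = 1.336.
Ratio = 18.90/1.336 = cos²(30.1°)/cos²(76.7°) ≈ 14.1.

14.1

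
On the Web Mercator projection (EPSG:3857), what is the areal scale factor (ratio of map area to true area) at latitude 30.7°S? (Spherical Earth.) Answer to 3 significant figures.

The Mercator projection is conformal; its linear scale factor is the same in every direction and equals sec φ = 1/cos φ.
Areal scale = k² = sec²φ = 1/cos²(30.7°) = 1/0.8599² = 1.353.

1.35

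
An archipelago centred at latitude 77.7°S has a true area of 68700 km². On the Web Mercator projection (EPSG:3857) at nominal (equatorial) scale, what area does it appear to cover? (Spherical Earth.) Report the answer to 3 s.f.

1510000 km²

Mercator is conformal, so the point scale is isotropic: h = k = sec φ = 1/cos φ.
Areal scale = k² = sec²φ = 1/cos²(77.7°) = 1/0.2130² = 22.04.
Apparent area = 68700 × 22.04 ≈ 1510000 km².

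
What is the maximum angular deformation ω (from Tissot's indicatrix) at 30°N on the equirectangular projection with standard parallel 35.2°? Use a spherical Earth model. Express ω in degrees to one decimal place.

3.3°

With standard parallel φ₀ = 35.2°, the equirectangular projection gives x = Rλ cos φ₀, y = Rφ, so h = 1 and k = cos 35.2° / cos φ.
At 30°: h = 1.000, k = 0.9436; principal scales a = 1.000, b = 0.9436.
sin(ω/2) = (a − b)/(a + b) = 0.05644/1.944 = 0.02904, so ω = 2 arcsin(0.02904) ≈ 3.3°.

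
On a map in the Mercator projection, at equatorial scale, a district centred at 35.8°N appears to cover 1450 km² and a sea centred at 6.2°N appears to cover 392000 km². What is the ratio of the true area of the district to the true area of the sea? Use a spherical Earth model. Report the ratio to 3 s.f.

0.00246

Mercator's areal exaggeration is sec²φ; hence true area = (apparent area) · cos²φ.
True area of district: 1450 × cos²(35.8°) = 1450 × 0.6578 = 953.8 km².
True area of sea: 392000 × cos²(6.2°) = 392000 × 0.9883 = 387400 km².
Ratio = 953.8 / 387400 ≈ 0.00246.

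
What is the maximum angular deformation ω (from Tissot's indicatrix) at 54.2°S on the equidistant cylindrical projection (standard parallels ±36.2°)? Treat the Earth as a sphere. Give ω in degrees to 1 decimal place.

The equidistant cylindrical projection with φ₀ = 36.2° has h = 1 (meridians true) and k = cos φ₀ / cos φ along parallels.
At 54.2°: h = 1.000, k = 1.380; principal scales a = 1.380, b = 1.000.
sin(ω/2) = (a − b)/(a + b) = 0.3795/2.380 = 0.1595, so ω = 2 arcsin(0.1595) ≈ 18.4°.

18.4°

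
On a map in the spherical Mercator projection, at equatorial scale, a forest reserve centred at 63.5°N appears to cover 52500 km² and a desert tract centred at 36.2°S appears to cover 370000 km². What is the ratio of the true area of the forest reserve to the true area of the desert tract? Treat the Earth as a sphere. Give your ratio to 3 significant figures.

Mercator's areal exaggeration is sec²φ; hence true area = (apparent area) · cos²φ.
True area of forest reserve: 52500 × cos²(63.5°) = 52500 × 0.1991 = 10450 km².
True area of desert tract: 370000 × cos²(36.2°) = 370000 × 0.6512 = 240900 km².
Ratio = 10450 / 240900 ≈ 0.0434.

0.0434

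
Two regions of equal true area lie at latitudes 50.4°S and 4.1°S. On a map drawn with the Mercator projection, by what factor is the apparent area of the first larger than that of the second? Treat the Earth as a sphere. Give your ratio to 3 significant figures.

2.45

Mercator is conformal with k = sec φ, so areal scale = k² = sec²φ.
At 50.4°: sec²(50.4°) = 1/0.6374² = 2.461.
At 4.1°: sec²(4.1°) = 1/0.9974² = 1.005.
Ratio = 2.461/1.005 = cos²(4.1°)/cos²(50.4°) ≈ 2.45.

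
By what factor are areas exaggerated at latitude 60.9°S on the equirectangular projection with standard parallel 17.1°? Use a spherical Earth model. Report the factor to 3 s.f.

1.97

In the equirectangular projection with standard parallel φ₀ = 17.1° (x = Rλ cos φ₀, y = Rφ), meridians are true-scale (h = 1) and the parallel scale is k = cos φ₀ / cos φ.
Areal scale = h·k = 1 × cos φ₀ / cos φ; at 60.9°, h = 1.000, k = 1.965, so h·k = 1.965.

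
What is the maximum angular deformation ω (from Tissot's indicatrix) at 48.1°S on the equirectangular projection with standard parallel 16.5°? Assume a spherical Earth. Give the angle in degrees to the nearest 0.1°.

With standard parallel φ₀ = 16.5°, the equirectangular projection gives x = Rλ cos φ₀, y = Rφ, so h = 1 and k = cos 16.5° / cos φ.
At 48.1°: h = 1.000, k = 1.436; principal scales a = 1.436, b = 1.000.
sin(ω/2) = (a − b)/(a + b) = 0.4357/2.436 = 0.1789, so ω = 2 arcsin(0.1789) ≈ 20.6°.

20.6°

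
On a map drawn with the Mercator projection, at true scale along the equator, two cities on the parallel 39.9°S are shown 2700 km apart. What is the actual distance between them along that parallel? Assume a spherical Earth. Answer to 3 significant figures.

Mercator is conformal, so the point scale is isotropic: h = k = sec φ = 1/cos φ.
Along the parallel at 39.9°, map distances are exaggerated by k = sec 39.9° = 1.304.
True distance = 2700 / 1.304 = 2700 × cos 39.9° ≈ 2070 km.

2070 km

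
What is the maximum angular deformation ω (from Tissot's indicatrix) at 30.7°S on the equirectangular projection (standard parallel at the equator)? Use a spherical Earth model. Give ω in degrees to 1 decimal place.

8.6°

For the equirectangular projection with φ₀ = 0 (plate carrée), h = 1 along meridians and k = sec φ along parallels.
At 30.7°: h = 1.000, k = 1.163; principal scales a = 1.163, b = 1.000.
sin(ω/2) = (a − b)/(a + b) = 0.1630/2.163 = 0.07535, so ω = 2 arcsin(0.07535) ≈ 8.6°.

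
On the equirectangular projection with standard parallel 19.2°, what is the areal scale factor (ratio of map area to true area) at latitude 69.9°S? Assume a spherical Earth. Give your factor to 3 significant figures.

The equidistant cylindrical projection with φ₀ = 19.2° has h = 1 (meridians true) and k = cos φ₀ / cos φ along parallels.
Areal scale = h·k = 1 × cos φ₀ / cos φ; at 69.9°, h = 1.000, k = 2.748, so h·k = 2.748.

2.75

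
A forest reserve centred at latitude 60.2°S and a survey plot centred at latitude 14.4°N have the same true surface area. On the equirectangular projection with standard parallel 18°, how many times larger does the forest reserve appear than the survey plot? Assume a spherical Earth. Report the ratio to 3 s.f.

1.95

With standard parallel φ₀ = 18°, the equirectangular projection gives x = Rλ cos φ₀, y = Rφ, so h = 1 and k = cos 18° / cos φ.
Areal scale at 60.2°: h·k = 1.000 × 1.914 = 1.914.
Areal scale at 14.4°: h·k = 1.000 × 0.9819 = 0.9819.
Ratio = 1.914/0.9819 ≈ 1.95.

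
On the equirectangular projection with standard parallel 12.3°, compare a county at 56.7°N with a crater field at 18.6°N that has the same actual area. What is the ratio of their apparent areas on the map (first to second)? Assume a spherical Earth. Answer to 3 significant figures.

The equidistant cylindrical projection with φ₀ = 12.3° has h = 1 (meridians true) and k = cos φ₀ / cos φ along parallels.
Areal scale at 56.7°: h·k = 1.000 × 1.780 = 1.780.
Areal scale at 18.6°: h·k = 1.000 × 1.031 = 1.031.
Ratio = 1.780/1.031 ≈ 1.73.

1.73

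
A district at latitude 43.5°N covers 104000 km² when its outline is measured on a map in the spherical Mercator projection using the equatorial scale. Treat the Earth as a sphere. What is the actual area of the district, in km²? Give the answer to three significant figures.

54700 km²

Mercator is conformal, so the point scale is isotropic: h = k = sec φ = 1/cos φ.
Areal scale = k² = sec²φ = 1/cos²(43.5°) = 1/0.7254² = 1.901.
True area = apparent / (areal scale) = 104000 / 1.901 ≈ 54700 km².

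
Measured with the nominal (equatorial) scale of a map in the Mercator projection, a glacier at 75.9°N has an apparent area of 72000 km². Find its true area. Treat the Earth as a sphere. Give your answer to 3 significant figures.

4270 km²

For Mercator, h = k = sec φ (a conformal cylindrical projection has a single point scale, 1/cos φ).
Areal scale = k² = sec²φ = 1/cos²(75.9°) = 1/0.2436² = 16.85.
True area = apparent / (areal scale) = 72000 / 16.85 ≈ 4270 km².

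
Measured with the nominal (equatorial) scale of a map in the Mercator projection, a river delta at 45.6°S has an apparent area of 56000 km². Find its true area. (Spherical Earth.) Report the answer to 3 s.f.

Mercator is conformal, so the point scale is isotropic: h = k = sec φ = 1/cos φ.
Areal scale = k² = sec²φ = 1/cos²(45.6°) = 1/0.6997² = 2.043.
True area = apparent / (areal scale) = 56000 / 2.043 ≈ 27400 km².

27400 km²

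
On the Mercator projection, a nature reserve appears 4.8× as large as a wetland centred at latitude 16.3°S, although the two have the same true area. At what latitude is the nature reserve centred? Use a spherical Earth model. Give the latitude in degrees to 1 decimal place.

64.0°

For equal true areas on Mercator, apparent areas scale as sec²φ, so the ratio is cos²φ₂ / cos²φ₁.
cos²φ₂ / cos²φ₁ = 4.8  ⇒  cos φ₁ = cos 16.3° / √4.8 = 0.9598/2.191 = 0.4381.
φ₁ = arccos(0.4381) ≈ 64.0°.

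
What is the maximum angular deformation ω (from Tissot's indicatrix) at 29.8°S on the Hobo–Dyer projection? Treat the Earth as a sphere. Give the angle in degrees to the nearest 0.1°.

The Hobo–Dyer projection is cylindrical equal-area with φ₀ = 37.5°. Cylindrical equal-area (φ₀ = 37.5°): h = cos φ / cos 37.5° along meridians, k = cos 37.5° / cos φ along parallels; h·k = 1.
At 29.8°: h = 1.094, k = 0.9142; principal scales a = 1.094, b = 0.9142.
sin(ω/2) = (a − b)/(a + b) = 0.1795/2.008 = 0.08941, so ω = 2 arcsin(0.08941) ≈ 10.3°.

10.3°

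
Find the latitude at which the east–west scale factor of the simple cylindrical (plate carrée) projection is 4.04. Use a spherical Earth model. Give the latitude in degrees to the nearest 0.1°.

75.7°

Plate carrée: h = 1, k = sec φ along parallels.
sec φ = 4.04  ⇒  cos φ = 0.2475  ⇒  φ ≈ 75.7°.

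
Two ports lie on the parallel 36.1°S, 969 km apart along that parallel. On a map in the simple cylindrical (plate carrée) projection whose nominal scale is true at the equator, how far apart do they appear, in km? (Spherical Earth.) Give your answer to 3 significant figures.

Plate carrée maps x = Rλ, y = Rφ. The meridian scale is h = 1 and the parallel scale is k = 1/cos φ = sec φ.
Along the parallel, k = sec 36.1° = 1/0.8080 = 1.238.
Map distance = 969 × 1.238 ≈ 1200 km.

1200 km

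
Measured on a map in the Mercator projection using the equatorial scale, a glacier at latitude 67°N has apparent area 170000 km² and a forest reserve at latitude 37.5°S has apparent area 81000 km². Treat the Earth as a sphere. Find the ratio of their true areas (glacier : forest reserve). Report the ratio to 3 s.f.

Since Mercator area scale is 1/cos²φ, the true area equals the apparent area multiplied by cos²φ.
True area of glacier: 170000 × cos²(67°) = 170000 × 0.1527 = 25950 km².
True area of forest reserve: 81000 × cos²(37.5°) = 81000 × 0.6294 = 50980 km².
Ratio = 25950 / 50980 ≈ 0.509.

0.509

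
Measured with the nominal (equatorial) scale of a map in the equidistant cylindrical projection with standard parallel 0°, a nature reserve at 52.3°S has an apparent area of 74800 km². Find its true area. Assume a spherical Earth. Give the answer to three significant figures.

In the plate carrée (x = Rλ, y = Rφ), meridians are true-scale (h = 1) and parallels are stretched by k = sec φ.
Areal scale = h·k = 1 × sec φ; at 52.3°, h = 1.000, k = 1.635, so h·k = 1.635.
True area = apparent / (areal scale) = 74800 / 1.635 ≈ 45700 km².

45700 km²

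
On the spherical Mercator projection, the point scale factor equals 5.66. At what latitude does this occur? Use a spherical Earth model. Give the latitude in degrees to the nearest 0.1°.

79.8°

Mercator scale is k = sec φ = 1/cos φ.
1/cos φ = 5.66  ⇒  cos φ = 0.1767  ⇒  φ = arccos(0.1767) ≈ 79.8°.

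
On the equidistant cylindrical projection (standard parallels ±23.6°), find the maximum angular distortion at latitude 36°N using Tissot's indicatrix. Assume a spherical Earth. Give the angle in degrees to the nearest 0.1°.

7.1°

In the equirectangular projection with standard parallel φ₀ = 23.6° (x = Rλ cos φ₀, y = Rφ), meridians are true-scale (h = 1) and the parallel scale is k = cos φ₀ / cos φ.
At 36°: h = 1.000, k = 1.133; principal scales a = 1.133, b = 1.000.
sin(ω/2) = (a − b)/(a + b) = 0.1327/2.133 = 0.06222, so ω = 2 arcsin(0.06222) ≈ 7.1°.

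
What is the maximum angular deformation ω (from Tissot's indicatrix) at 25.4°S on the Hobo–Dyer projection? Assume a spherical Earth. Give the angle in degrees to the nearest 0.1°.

Hobo–Dyer is a cylindrical equal-area projection with standard parallels at ±37.5°. A cylindrical equal-area projection with standard parallel φ₀ has meridian scale h = cos φ / cos φ₀ and parallel scale k = cos φ₀ / cos φ (so areas are preserved, h·k = 1).
At 25.4°: h = 1.139, k = 0.8782; principal scales a = 1.139, b = 0.8782.
sin(ω/2) = (a − b)/(a + b) = 0.2604/2.017 = 0.1291, so ω = 2 arcsin(0.1291) ≈ 14.8°.

14.8°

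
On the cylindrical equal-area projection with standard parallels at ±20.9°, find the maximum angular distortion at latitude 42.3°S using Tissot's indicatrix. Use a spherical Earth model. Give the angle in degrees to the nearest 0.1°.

26.5°

For cylindrical equal-area with standard parallel φ₀, h = cos φ / cos φ₀ and k = cos φ₀ / cos φ, so h·k = 1.
At 42.3°: h = 0.7917, k = 1.263; principal scales a = 1.263, b = 0.7917.
sin(ω/2) = (a − b)/(a + b) = 0.4713/2.055 = 0.2294, so ω = 2 arcsin(0.2294) ≈ 26.5°.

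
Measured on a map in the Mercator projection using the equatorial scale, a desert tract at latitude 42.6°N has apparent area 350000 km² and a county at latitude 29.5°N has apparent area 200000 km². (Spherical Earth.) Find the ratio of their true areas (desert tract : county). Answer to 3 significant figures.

Since Mercator area scale is 1/cos²φ, the true area equals the apparent area multiplied by cos²φ.
True area of desert tract: 350000 × cos²(42.6°) = 350000 × 0.5418 = 189600 km².
True area of county: 200000 × cos²(29.5°) = 200000 × 0.7575 = 151500 km².
Ratio = 189600 / 151500 ≈ 1.25.

1.25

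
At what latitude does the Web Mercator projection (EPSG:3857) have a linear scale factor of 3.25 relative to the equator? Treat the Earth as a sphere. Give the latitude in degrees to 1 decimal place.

72.1°

Mercator scale is k = sec φ = 1/cos φ.
1/cos φ = 3.25  ⇒  cos φ = 0.3077  ⇒  φ = arccos(0.3077) ≈ 72.1°.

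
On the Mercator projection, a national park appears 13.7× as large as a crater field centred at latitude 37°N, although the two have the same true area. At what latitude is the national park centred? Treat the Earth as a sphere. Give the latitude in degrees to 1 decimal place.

On Mercator, (apparent₁)/(apparent₂) = sec²φ₁ / sec²φ₂ when true areas are equal.
cos²φ₂ / cos²φ₁ = 13.7  ⇒  cos φ₁ = cos 37° / √13.7 = 0.7986/3.701 = 0.2158.
φ₁ = arccos(0.2158) ≈ 77.5°.

77.5°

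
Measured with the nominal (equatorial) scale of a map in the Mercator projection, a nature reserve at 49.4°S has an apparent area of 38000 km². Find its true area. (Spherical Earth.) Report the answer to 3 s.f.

For Mercator, h = k = sec φ (a conformal cylindrical projection has a single point scale, 1/cos φ).
Areal scale = k² = sec²φ = 1/cos²(49.4°) = 1/0.6508² = 2.361.
True area = apparent / (areal scale) = 38000 / 2.361 ≈ 16100 km².

16100 km²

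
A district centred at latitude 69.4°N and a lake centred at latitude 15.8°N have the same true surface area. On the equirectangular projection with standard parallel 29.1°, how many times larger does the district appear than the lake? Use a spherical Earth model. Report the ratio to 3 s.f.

2.73

The equidistant cylindrical projection with φ₀ = 29.1° has h = 1 (meridians true) and k = cos φ₀ / cos φ along parallels.
Areal scale at 69.4°: h·k = 1.000 × 2.483 = 2.483.
Areal scale at 15.8°: h·k = 1.000 × 0.9081 = 0.9081.
Ratio = 2.483/0.9081 ≈ 2.73.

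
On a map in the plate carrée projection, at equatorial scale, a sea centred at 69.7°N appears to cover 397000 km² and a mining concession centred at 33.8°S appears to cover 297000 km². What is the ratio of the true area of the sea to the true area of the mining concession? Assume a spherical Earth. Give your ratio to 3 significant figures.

0.558

Plate carrée has h = 1 and k = sec φ, giving areal scale sec φ; true area = (apparent area) · cos φ.
True area of sea: 397000 × cos(69.7°) = 397000 × 0.3469 = 137700 km².
True area of mining concession: 297000 × cos(33.8°) = 297000 × 0.8310 = 246800 km².
Ratio = 137700 / 246800 ≈ 0.558.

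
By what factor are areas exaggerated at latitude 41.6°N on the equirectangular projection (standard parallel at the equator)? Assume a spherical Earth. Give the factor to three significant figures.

1.34

For the equirectangular projection with φ₀ = 0 (plate carrée), h = 1 along meridians and k = sec φ along parallels.
Areal scale = h·k = 1 × sec φ; at 41.6°, h = 1.000, k = 1.337, so h·k = 1.337.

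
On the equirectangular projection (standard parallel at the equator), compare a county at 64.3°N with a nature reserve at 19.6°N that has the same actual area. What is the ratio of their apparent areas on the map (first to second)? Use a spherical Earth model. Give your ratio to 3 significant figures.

Plate carrée maps x = Rλ, y = Rφ. The meridian scale is h = 1 and the parallel scale is k = 1/cos φ = sec φ.
Areal scale at 64.3°: h·k = 1.000 × 2.306 = 2.306.
Areal scale at 19.6°: h·k = 1.000 × 1.062 = 1.062.
Ratio = 2.306/1.062 ≈ 2.17.

2.17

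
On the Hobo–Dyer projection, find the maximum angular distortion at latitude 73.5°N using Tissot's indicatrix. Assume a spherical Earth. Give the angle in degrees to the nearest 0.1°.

101.2°

Hobo–Dyer is a cylindrical equal-area projection with standard parallels at ±37.5°. A cylindrical equal-area projection with standard parallel φ₀ has meridian scale h = cos φ / cos φ₀ and parallel scale k = cos φ₀ / cos φ (so areas are preserved, h·k = 1).
At 73.5°: h = 0.3580, k = 2.793; principal scales a = 2.793, b = 0.3580.
sin(ω/2) = (a − b)/(a + b) = 2.435/3.151 = 0.7728, so ω = 2 arcsin(0.7728) ≈ 101.2°.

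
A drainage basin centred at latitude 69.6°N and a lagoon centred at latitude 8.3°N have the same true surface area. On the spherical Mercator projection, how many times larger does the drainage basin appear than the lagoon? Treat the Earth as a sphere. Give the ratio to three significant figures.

8.06

On Mercator, area is exaggerated by sec²φ = 1/cos²φ.
At 69.6°: sec²(69.6°) = 1/0.3486² = 8.230.
At 8.3°: sec²(8.3°) = 1/0.9895² = 1.021.
Ratio = 8.230/1.021 = cos²(8.3°)/cos²(69.6°) ≈ 8.06.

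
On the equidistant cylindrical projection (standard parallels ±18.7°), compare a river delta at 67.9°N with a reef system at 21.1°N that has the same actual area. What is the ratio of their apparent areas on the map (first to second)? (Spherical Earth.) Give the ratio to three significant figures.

2.48

With standard parallel φ₀ = 18.7°, the equirectangular projection gives x = Rλ cos φ₀, y = Rφ, so h = 1 and k = cos 18.7° / cos φ.
Areal scale at 67.9°: h·k = 1.000 × 2.518 = 2.518.
Areal scale at 21.1°: h·k = 1.000 × 1.015 = 1.015.
Ratio = 2.518/1.015 ≈ 2.48.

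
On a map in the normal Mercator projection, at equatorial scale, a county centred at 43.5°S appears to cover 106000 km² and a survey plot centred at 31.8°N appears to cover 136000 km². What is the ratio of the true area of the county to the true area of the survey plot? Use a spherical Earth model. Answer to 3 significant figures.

0.568

On Mercator the areal scale is sec²φ, so true area = apparent × cos²φ.
True area of county: 106000 × cos²(43.5°) = 106000 × 0.5262 = 55770 km².
True area of survey plot: 136000 × cos²(31.8°) = 136000 × 0.7223 = 98240 km².
Ratio = 55770 / 98240 ≈ 0.568.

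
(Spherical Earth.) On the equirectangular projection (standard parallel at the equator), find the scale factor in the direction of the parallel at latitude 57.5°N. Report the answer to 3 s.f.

1.86

Plate carrée maps x = Rλ, y = Rφ. The meridian scale is h = 1 and the parallel scale is k = 1/cos φ = sec φ.
k = 1/cos 57.5° = 1/0.5373 = 1.861.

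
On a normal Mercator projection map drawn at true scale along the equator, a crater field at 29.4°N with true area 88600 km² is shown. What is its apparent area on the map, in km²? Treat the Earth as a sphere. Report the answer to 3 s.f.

The Mercator projection is conformal; its linear scale factor is the same in every direction and equals sec φ = 1/cos φ.
Areal scale = k² = sec²φ = 1/cos²(29.4°) = 1/0.8712² = 1.317.
Apparent area = 88600 × 1.317 ≈ 117000 km².

117000 km²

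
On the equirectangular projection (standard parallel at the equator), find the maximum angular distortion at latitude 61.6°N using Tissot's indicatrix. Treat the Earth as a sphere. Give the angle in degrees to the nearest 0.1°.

Plate carrée maps x = Rλ, y = Rφ. The meridian scale is h = 1 and the parallel scale is k = 1/cos φ = sec φ.
At 61.6°: h = 1.000, k = 2.103; principal scales a = 2.103, b = 1.000.
sin(ω/2) = (a − b)/(a + b) = 1.103/3.103 = 0.3554, so ω = 2 arcsin(0.3554) ≈ 41.6°.

41.6°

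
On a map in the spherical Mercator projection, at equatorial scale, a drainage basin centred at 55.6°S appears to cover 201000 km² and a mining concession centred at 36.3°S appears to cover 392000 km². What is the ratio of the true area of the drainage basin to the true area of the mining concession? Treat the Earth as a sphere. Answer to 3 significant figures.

0.252

Since Mercator area scale is 1/cos²φ, the true area equals the apparent area multiplied by cos²φ.
True area of drainage basin: 201000 × cos²(55.6°) = 201000 × 0.3192 = 64160 km².
True area of mining concession: 392000 × cos²(36.3°) = 392000 × 0.6495 = 254600 km².
Ratio = 64160 / 254600 ≈ 0.252.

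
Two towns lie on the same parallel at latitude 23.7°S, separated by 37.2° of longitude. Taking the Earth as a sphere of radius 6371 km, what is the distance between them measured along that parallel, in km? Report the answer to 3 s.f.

3790 km

Arc length along a parallel = R cos φ · Δλ (with Δλ in radians).
= 6371 × cos 23.7° × (37.2° × π/180) = 6371 × 0.9157 × 0.6493 ≈ 3790 km.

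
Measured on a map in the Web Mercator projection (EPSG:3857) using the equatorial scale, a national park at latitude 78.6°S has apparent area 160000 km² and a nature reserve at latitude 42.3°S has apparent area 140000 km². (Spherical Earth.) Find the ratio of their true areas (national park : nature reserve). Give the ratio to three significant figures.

0.0816

On Mercator the areal scale is sec²φ, so true area = apparent × cos²φ.
True area of national park: 160000 × cos²(78.6°) = 160000 × 0.03907 = 6251 km².
True area of nature reserve: 140000 × cos²(42.3°) = 140000 × 0.5471 = 76590 km².
Ratio = 6251 / 76590 ≈ 0.0816.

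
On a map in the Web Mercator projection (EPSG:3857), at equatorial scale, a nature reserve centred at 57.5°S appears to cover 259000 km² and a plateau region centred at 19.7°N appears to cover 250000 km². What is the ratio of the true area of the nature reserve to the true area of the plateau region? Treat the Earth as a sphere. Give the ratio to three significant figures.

0.337

Since Mercator area scale is 1/cos²φ, the true area equals the apparent area multiplied by cos²φ.
True area of nature reserve: 259000 × cos²(57.5°) = 259000 × 0.2887 = 74770 km².
True area of plateau region: 250000 × cos²(19.7°) = 250000 × 0.8864 = 221600 km².
Ratio = 74770 / 221600 ≈ 0.337.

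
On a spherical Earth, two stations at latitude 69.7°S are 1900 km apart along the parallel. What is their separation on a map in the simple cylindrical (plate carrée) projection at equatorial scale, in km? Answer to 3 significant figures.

5480 km

Plate carrée maps x = Rλ, y = Rφ. The meridian scale is h = 1 and the parallel scale is k = 1/cos φ = sec φ.
Along the parallel, k = sec 69.7° = 1/0.3469 = 2.882.
Map distance = 1900 × 2.882 ≈ 5480 km.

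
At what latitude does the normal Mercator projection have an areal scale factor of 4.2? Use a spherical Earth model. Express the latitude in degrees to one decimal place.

60.8°

Mercator areal scale is sec²φ.
sec²φ = 4.2  ⇒  cos²φ = 0.2381  ⇒  cos φ = 0.4880.
φ = arccos(0.4880) ≈ 60.8°.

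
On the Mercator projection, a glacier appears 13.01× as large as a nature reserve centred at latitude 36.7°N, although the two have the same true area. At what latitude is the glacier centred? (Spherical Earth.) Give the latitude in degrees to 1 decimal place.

Mercator areal scale is sec²φ, so apparent-area ratio = sec²φ₁ / sec²φ₂ = cos²φ₂ / cos²φ₁.
cos²φ₂ / cos²φ₁ = 13.01  ⇒  cos φ₁ = cos 36.7° / √13.01 = 0.8018/3.607 = 0.2223.
φ₁ = arccos(0.2223) ≈ 77.2°.

77.2°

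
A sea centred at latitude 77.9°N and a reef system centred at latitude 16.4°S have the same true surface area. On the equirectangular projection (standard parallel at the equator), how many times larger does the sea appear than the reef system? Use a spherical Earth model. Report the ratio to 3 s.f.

4.58

In the plate carrée (x = Rλ, y = Rφ), meridians are true-scale (h = 1) and parallels are stretched by k = sec φ.
Areal scale at 77.9°: h·k = 1.000 × 4.771 = 4.771.
Areal scale at 16.4°: h·k = 1.000 × 1.042 = 1.042.
Ratio = 4.771/1.042 ≈ 4.58.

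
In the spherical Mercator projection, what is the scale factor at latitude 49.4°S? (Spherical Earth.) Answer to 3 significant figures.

1.54

Mercator is conformal, so the point scale is isotropic: h = k = sec φ = 1/cos φ.
k = 1/cos 49.4° = 1/0.6508 = 1.537.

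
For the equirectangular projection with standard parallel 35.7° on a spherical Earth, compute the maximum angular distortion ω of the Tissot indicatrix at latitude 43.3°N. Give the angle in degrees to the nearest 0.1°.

6.3°

The equidistant cylindrical projection with φ₀ = 35.7° has h = 1 (meridians true) and k = cos φ₀ / cos φ along parallels.
At 43.3°: h = 1.000, k = 1.116; principal scales a = 1.116, b = 1.000.
sin(ω/2) = (a − b)/(a + b) = 0.1158/2.116 = 0.05475, so ω = 2 arcsin(0.05475) ≈ 6.3°.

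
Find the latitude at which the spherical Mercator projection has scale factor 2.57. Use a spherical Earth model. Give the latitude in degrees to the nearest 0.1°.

Mercator scale is k = sec φ = 1/cos φ.
1/cos φ = 2.57  ⇒  cos φ = 0.3891  ⇒  φ = arccos(0.3891) ≈ 67.1°.

67.1°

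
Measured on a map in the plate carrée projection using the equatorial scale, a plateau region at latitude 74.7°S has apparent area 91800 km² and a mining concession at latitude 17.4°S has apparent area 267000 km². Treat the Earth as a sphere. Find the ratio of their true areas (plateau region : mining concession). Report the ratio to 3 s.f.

On the plate carrée, areal scale = h·k = 1 × sec φ, so true area = apparent × cos φ.
True area of plateau region: 91800 × cos(74.7°) = 91800 × 0.2639 = 24220 km².
True area of mining concession: 267000 × cos(17.4°) = 267000 × 0.9542 = 254800 km².
Ratio = 24220 / 254800 ≈ 0.0951.

0.0951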